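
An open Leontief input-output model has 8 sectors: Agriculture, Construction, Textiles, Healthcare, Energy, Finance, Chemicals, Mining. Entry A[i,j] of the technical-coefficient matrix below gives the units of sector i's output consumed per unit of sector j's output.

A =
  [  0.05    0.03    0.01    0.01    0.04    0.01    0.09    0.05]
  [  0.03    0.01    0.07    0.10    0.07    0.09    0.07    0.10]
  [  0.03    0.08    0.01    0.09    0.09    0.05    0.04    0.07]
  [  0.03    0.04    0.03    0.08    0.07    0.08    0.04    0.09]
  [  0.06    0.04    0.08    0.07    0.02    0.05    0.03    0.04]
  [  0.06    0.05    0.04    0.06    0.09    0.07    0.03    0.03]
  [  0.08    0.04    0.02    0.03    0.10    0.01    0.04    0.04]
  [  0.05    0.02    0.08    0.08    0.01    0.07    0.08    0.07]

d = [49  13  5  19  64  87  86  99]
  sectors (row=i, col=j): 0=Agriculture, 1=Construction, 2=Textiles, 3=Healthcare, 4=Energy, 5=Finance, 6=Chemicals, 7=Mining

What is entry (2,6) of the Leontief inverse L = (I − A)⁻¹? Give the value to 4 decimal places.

Form M = I − A:
  [  0.95   -0.03   -0.01   -0.01   -0.04   -0.01   -0.09   -0.05]
  [ -0.03    0.99   -0.07   -0.10   -0.07   -0.09   -0.07   -0.10]
  [ -0.03   -0.08    0.99   -0.09   -0.09   -0.05   -0.04   -0.07]
  [ -0.03   -0.04   -0.03    0.92   -0.07   -0.08   -0.04   -0.09]
  [ -0.06   -0.04   -0.08   -0.07    0.98   -0.05   -0.03   -0.04]
  [ -0.06   -0.05   -0.04   -0.06   -0.09    0.93   -0.03   -0.03]
  [ -0.08   -0.04   -0.02   -0.03   -0.10   -0.01    0.96   -0.04]
  [ -0.05   -0.02   -0.08   -0.08   -0.01   -0.07   -0.08    0.93]
Leontief inverse L = M⁻¹:
  [  1.0766    0.0473    0.0308    0.0377    0.0685    0.0319    0.1169    0.0779]
  [  0.0766    1.0480    0.1106    0.1618    0.1262    0.1419    0.1163    0.1558]
  [  0.0691    0.1089    1.0492    0.1451    0.1358    0.0975    0.0816    0.1209]
  [  0.0696    0.0705    0.0674    1.1337    0.1163    0.1263    0.0808    0.1387]
  [  0.0916    0.0677    0.1066    0.1146    1.0625    0.0872    0.0656    0.0826]
  [  0.0964    0.0789    0.0728    0.1080    0.1336    1.1106    0.0674    0.0741]
  [  0.1108    0.0621    0.0476    0.0668    0.1320    0.0399    1.0730    0.0758]
  [  0.0892    0.0525    0.1108    0.1306    0.0609    0.1120    0.1208    1.1181]
Total output x = L · d:
  x_0 = 1.0766·49 + 0.0473·13 + 0.0308·5 + 0.0377·19 + 0.0685·64 + 0.0319·87 + 0.1169·86 + 0.0779·99 = 79.1616
  x_1 = 0.0766·49 + 1.0480·13 + 0.1106·5 + 0.1618·19 + 0.1262·64 + 0.1419·87 + 0.1163·86 + 0.1558·99 = 66.8509
  x_2 = 0.0691·49 + 0.1089·13 + 1.0492·5 + 0.1451·19 + 0.1358·64 + 0.0975·87 + 0.0816·86 + 0.1209·99 = 48.9627
  x_3 = 0.0696·49 + 0.0705·13 + 0.0674·5 + 1.1337·19 + 0.1163·64 + 0.1263·87 + 0.0808·86 + 0.1387·99 = 65.3154
  x_4 = 0.0916·49 + 0.0677·13 + 0.1066·5 + 0.1146·19 + 1.0625·64 + 0.0872·87 + 0.0656·86 + 0.0826·99 = 97.4818
  x_5 = 0.0964·49 + 0.0789·13 + 0.0728·5 + 0.1080·19 + 0.1336·64 + 1.1106·87 + 0.0674·86 + 0.0741·99 = 126.4635
  x_6 = 0.1108·49 + 0.0621·13 + 0.0476·5 + 0.0668·19 + 0.1320·64 + 0.0399·87 + 1.0730·86 + 0.0758·99 = 119.4492
  x_7 = 0.0892·49 + 0.0525·13 + 0.1108·5 + 0.1306·19 + 0.0609·64 + 0.1120·87 + 0.1208·86 + 1.1181·99 = 142.8178

L[2,6] = 0.0816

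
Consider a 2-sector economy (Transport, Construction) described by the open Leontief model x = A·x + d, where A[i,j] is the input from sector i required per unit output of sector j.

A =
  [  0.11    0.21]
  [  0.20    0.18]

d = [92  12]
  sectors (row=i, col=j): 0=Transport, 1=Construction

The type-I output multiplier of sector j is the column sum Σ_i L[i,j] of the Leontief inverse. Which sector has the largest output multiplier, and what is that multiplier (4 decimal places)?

Form M = I − A:
  [  0.89   -0.21]
  [ -0.20    0.82]
Leontief inverse L = M⁻¹:
  [  1.1922    0.3053]
  [  0.2908    1.2940]
Total output x = L · d:
  x_0 = 1.1922·92 + 0.3053·12 = 113.3469
  x_1 = 0.2908·92 + 1.2940·12 = 42.2797
Output multipliers (column sums of L):
  Transport: 1.4830
  Construction: 1.5993

Construction (1.5993)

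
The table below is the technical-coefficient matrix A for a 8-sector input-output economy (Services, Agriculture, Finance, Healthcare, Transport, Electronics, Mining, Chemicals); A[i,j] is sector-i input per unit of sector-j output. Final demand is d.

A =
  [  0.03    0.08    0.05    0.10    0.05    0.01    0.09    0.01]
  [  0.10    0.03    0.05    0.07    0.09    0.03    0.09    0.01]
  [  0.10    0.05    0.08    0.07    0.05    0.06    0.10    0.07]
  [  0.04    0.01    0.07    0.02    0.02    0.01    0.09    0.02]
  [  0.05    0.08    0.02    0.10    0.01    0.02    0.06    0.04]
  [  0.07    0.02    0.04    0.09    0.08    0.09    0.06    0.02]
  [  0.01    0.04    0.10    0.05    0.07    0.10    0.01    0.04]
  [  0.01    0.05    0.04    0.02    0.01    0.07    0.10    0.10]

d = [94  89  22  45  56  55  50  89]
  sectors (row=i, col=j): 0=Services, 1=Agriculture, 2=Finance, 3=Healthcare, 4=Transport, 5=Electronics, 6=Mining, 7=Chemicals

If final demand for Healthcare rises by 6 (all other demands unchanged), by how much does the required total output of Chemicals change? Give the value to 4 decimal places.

0.3705

Form M = I − A:
  [  0.97   -0.08   -0.05   -0.10   -0.05   -0.01   -0.09   -0.01]
  [ -0.10    0.97   -0.05   -0.07   -0.09   -0.03   -0.09   -0.01]
  [ -0.10   -0.05    0.92   -0.07   -0.05   -0.06   -0.10   -0.07]
  [ -0.04   -0.01   -0.07    0.98   -0.02   -0.01   -0.09   -0.02]
  [ -0.05   -0.08   -0.02   -0.10    0.99   -0.02   -0.06   -0.04]
  [ -0.07   -0.02   -0.04   -0.09   -0.08    0.91   -0.06   -0.02]
  [ -0.01   -0.04   -0.10   -0.05   -0.07   -0.10    0.99   -0.04]
  [ -0.01   -0.05   -0.04   -0.02   -0.01   -0.07   -0.10    0.90]
Leontief inverse L = M⁻¹:
  [  1.0674    0.1100    0.0956    0.1442    0.0855    0.0433    0.1411    0.0348]
  [  0.1387    1.0686    0.0983    0.1249    0.1278    0.0664    0.1466    0.0375]
  [  0.1491    0.0957    1.1411    0.1349    0.0989    0.1112    0.1735    0.1091]
  [  0.0642    0.0332    0.1032    1.0519    0.0450    0.0379    0.1241    0.0408]
  [  0.0818    0.1059    0.0599    0.1378    1.0419    0.0494    0.1080    0.0620]
  [  0.1097    0.0552    0.0863    0.1439    0.1178    1.1283    0.1171    0.0473]
  [  0.0533    0.0719    0.1417    0.1000    0.1057    0.1383    1.0667    0.0698]
  [  0.0430    0.0790    0.0827    0.0618    0.0459    0.1136    0.1490    1.1315]
Total output x = L · d:
  x_0 = 1.0674·94 + 0.1100·89 + 0.0956·22 + 0.1442·45 + 0.0855·56 + 0.0433·55 + 0.1411·50 + 0.0348·89 = 136.0346
  x_1 = 0.1387·94 + 1.0686·89 + 0.0983·22 + 0.1249·45 + 0.1278·56 + 0.0664·55 + 0.1466·50 + 0.0375·89 = 137.4065
  x_2 = 0.1491·94 + 0.0957·89 + 1.1411·22 + 0.1349·45 + 0.0989·56 + 0.1112·55 + 0.1735·50 + 0.1091·89 = 83.7515
  x_3 = 0.0642·94 + 0.0332·89 + 0.1032·22 + 1.0519·45 + 0.0450·56 + 0.0379·55 + 0.1241·50 + 0.0408·89 = 73.0365
  x_4 = 0.0818·94 + 0.1059·89 + 0.0599·22 + 0.1378·45 + 1.0419·56 + 0.0494·55 + 0.1080·50 + 0.0620·89 = 96.6174
  x_5 = 0.1097·94 + 0.0552·89 + 0.0863·22 + 0.1439·45 + 0.1178·56 + 1.1283·55 + 0.1171·50 + 0.0473·89 = 102.3104
  x_6 = 0.0533·94 + 0.0719·89 + 0.1417·22 + 0.1000·45 + 0.1057·56 + 0.1383·55 + 1.0667·50 + 0.0698·89 = 92.1047
  x_7 = 0.0430·94 + 0.0790·89 + 0.0827·22 + 0.0618·45 + 0.0459·56 + 0.1136·55 + 0.1490·50 + 1.1315·89 = 132.6443
Δx_7 = L[7,3] · Δd_3 = 0.0618 · 6 = 0.3705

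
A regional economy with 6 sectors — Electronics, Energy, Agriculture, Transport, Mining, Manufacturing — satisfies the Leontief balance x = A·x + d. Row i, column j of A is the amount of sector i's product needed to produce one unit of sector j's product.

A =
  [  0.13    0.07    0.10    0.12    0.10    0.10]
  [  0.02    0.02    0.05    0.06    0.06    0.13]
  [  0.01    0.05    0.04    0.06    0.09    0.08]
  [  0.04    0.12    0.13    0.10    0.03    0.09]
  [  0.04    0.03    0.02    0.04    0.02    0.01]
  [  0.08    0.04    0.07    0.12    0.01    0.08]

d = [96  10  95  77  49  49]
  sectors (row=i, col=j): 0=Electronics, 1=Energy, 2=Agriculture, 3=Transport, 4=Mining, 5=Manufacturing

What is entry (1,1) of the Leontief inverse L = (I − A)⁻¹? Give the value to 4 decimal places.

L[1,1] = 1.0515

Form M = I − A:
  [  0.87   -0.07   -0.10   -0.12   -0.10   -0.10]
  [ -0.02    0.98   -0.05   -0.06   -0.06   -0.13]
  [ -0.01   -0.05    0.96   -0.06   -0.09   -0.08]
  [ -0.04   -0.12   -0.13    0.90   -0.03   -0.09]
  [ -0.04   -0.03   -0.02   -0.04    0.98   -0.01]
  [ -0.08   -0.04   -0.07   -0.12   -0.01    0.92]
Leontief inverse L = M⁻¹:
  [  1.1883    0.1319    0.1759    0.2105    0.1538    0.1854]
  [  0.0500    1.0515    0.0892    0.1095    0.0828    0.1734]
  [  0.0350    0.0781    1.0743    0.1024    0.1114    0.1195]
  [  0.0783    0.1675    0.1888    1.1704    0.0731    0.1639]
  [  0.0552    0.0469    0.0408    0.0637    1.0349    0.0336]
  [  0.1190    0.0855    0.1260    0.1842    0.0462    1.1414]
Total output x = L · d:
  x_0 = 1.1883·96 + 0.1319·10 + 0.1759·95 + 0.2105·77 + 0.1538·49 + 0.1854·49 = 164.9296
  x_1 = 0.0500·96 + 1.0515·10 + 0.0892·95 + 0.1095·77 + 0.0828·49 + 0.1734·49 = 44.7704
  x_2 = 0.0350·96 + 0.0781·10 + 1.0743·95 + 0.1024·77 + 0.1114·49 + 0.1195·49 = 125.3864
  x_3 = 0.0783·96 + 0.1675·10 + 0.1888·95 + 1.1704·77 + 0.0731·49 + 0.1639·49 = 128.8592
  x_4 = 0.0552·96 + 0.0469·10 + 0.0408·95 + 0.0637·77 + 1.0349·49 + 0.0336·49 = 66.9068
  x_5 = 0.1190·96 + 0.0855·10 + 0.1260·95 + 0.1842·77 + 0.0462·49 + 1.1414·49 = 96.6244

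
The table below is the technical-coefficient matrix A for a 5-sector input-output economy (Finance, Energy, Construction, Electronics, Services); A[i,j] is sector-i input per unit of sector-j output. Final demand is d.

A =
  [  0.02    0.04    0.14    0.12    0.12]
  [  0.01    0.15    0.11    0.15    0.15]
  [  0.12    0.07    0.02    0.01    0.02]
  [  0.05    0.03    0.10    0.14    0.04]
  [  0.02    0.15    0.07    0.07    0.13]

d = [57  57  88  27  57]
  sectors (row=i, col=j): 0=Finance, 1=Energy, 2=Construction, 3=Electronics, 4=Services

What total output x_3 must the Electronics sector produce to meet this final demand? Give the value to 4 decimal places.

58.7288

Form M = I − A:
  [  0.98   -0.04   -0.14   -0.12   -0.12]
  [ -0.01    0.85   -0.11   -0.15   -0.15]
  [ -0.12   -0.07    0.98   -0.01   -0.02]
  [ -0.05   -0.03   -0.10    0.86   -0.04]
  [ -0.02   -0.15   -0.07   -0.07    0.87]
Leontief inverse L = M⁻¹:
  [  1.0581    0.1034    0.1940    0.1823    0.1766]
  [  0.0533    1.2452    0.1895    0.2462    0.2377]
  [  0.1352    0.1071    1.0619    0.0551    0.0641]
  [  0.0815    0.0727    0.1476    1.1952    0.0821]
  [  0.0510    0.2315    0.1345    0.1472    1.2062]
Total output x = L · d:
  x_0 = 1.0581·57 + 0.1034·57 + 0.1940·88 + 0.1823·27 + 0.1766·57 = 98.2644
  x_1 = 0.0533·57 + 1.2452·57 + 0.1895·88 + 0.2462·27 + 0.2377·57 = 110.8893
  x_2 = 0.1352·57 + 0.1071·57 + 1.0619·88 + 0.0551·27 + 0.0641·57 = 112.4026
  x_3 = 0.0815·57 + 0.0727·57 + 0.1476·88 + 1.1952·27 + 0.0821·57 = 58.7288
  x_4 = 0.0510·57 + 0.2315·57 + 0.1345·88 + 0.1472·27 + 1.2062·57 = 100.6642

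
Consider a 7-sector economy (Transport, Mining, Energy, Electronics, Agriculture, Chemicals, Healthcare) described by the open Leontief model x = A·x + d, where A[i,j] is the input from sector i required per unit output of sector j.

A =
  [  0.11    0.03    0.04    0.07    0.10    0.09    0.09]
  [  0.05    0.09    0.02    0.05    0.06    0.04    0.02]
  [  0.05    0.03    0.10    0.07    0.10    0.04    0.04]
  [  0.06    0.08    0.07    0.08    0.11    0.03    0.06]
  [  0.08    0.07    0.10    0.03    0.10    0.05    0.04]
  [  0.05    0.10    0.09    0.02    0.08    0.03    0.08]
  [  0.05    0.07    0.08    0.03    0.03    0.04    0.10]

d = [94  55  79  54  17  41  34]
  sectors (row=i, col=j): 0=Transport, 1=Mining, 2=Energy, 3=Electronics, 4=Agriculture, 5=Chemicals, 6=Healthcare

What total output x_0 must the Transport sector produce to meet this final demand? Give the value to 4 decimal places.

Form M = I − A:
  [  0.89   -0.03   -0.04   -0.07   -0.10   -0.09   -0.09]
  [ -0.05    0.91   -0.02   -0.05   -0.06   -0.04   -0.02]
  [ -0.05   -0.03    0.90   -0.07   -0.10   -0.04   -0.04]
  [ -0.06   -0.08   -0.07    0.92   -0.11   -0.03   -0.06]
  [ -0.08   -0.07   -0.10   -0.03    0.90   -0.05   -0.04]
  [ -0.05   -0.10   -0.09   -0.02   -0.08    0.97   -0.08]
  [ -0.05   -0.07   -0.08   -0.03   -0.03   -0.04    0.90]
Leontief inverse L = M⁻¹:
  [  1.1754    0.0933    0.1107    0.1168    0.1806    0.1367    0.1525]
  [  0.0888    1.1306    0.0588    0.0794    0.1092    0.0675    0.0528]
  [  0.1012    0.0791    1.1598    0.1102    0.1685    0.0761    0.0850]
  [  0.1178    0.1376    0.1332    1.1247    0.1845    0.0709    0.1102]
  [  0.1363    0.1231    0.1616    0.0725    1.1723    0.0907    0.0885]
  [  0.1006    0.1512    0.1462    0.0590    0.1437    1.0669    0.1251]
  [  0.0941    0.1156    0.1301    0.0650    0.0851    0.0724    1.1434]
Total output x = L · d:
  x_0 = 1.1754·94 + 0.0933·55 + 0.1107·79 + 0.1168·54 + 0.1806·17 + 0.1367·41 + 0.1525·34 = 144.5291
  x_1 = 0.0888·94 + 1.1306·55 + 0.0588·79 + 0.0794·54 + 0.1092·17 + 0.0675·41 + 0.0528·34 = 85.8860
  x_2 = 0.1012·94 + 0.0791·55 + 1.1598·79 + 0.1102·54 + 0.1685·17 + 0.0761·41 + 0.0850·34 = 120.3147
  x_3 = 0.1178·94 + 0.1376·55 + 0.1332·79 + 1.1247·54 + 0.1845·17 + 0.0709·41 + 0.1102·34 = 99.6873
  x_4 = 0.1363·94 + 0.1231·55 + 0.1616·79 + 0.0725·54 + 1.1723·17 + 0.0907·41 + 0.0885·34 = 62.9279
  x_5 = 0.1006·94 + 0.1512·55 + 0.1462·79 + 0.0590·54 + 0.1437·17 + 1.0669·41 + 0.1251·34 = 82.9427
  x_6 = 0.0941·94 + 0.1156·55 + 0.1301·79 + 0.0650·54 + 0.0851·17 + 0.0724·41 + 1.1434·34 = 72.2887

144.5291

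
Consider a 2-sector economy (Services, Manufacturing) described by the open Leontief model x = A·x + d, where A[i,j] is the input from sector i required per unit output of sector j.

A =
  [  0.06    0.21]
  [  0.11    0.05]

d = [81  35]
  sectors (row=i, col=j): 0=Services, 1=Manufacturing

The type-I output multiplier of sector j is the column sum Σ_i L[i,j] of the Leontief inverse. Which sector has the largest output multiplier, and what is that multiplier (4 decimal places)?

Manufacturing (1.3220)

Form M = I − A:
  [  0.94   -0.21]
  [ -0.11    0.95]
Leontief inverse L = M⁻¹:
  [  1.0921    0.2414]
  [  0.1265    1.0806]
Total output x = L · d:
  x_0 = 1.0921·81 + 0.2414·35 = 96.9077
  x_1 = 0.1265·81 + 1.0806·35 = 48.0630
Output multipliers (column sums of L):
  Services: 1.2185
  Manufacturing: 1.3220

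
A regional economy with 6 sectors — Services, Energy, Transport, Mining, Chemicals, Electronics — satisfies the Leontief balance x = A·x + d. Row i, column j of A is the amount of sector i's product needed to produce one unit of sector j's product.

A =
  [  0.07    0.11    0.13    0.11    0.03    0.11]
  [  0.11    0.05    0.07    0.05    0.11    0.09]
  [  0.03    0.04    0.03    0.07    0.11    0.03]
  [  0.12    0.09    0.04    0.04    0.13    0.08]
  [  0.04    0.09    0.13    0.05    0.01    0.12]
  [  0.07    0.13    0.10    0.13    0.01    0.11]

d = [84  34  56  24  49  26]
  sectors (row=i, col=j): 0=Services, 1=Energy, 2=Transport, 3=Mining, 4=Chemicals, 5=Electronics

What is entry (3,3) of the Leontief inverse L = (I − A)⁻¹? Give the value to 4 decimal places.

L[3,3] = 1.1145

Form M = I − A:
  [  0.93   -0.11   -0.13   -0.11   -0.03   -0.11]
  [ -0.11    0.95   -0.07   -0.05   -0.11   -0.09]
  [ -0.03   -0.04    0.97   -0.07   -0.11   -0.03]
  [ -0.12   -0.09   -0.04    0.96   -0.13   -0.08]
  [ -0.04   -0.09   -0.13   -0.05    0.99   -0.12]
  [ -0.07   -0.13   -0.10   -0.13   -0.01    0.89]
Leontief inverse L = M⁻¹:
  [  1.1497    0.1977    0.2113    0.1902    0.1073    0.2008]
  [  0.1745    1.1302    0.1501    0.1220    0.1653    0.1742]
  [  0.0725    0.0899    1.0802    0.1109    0.1476    0.0843]
  [  0.1894    0.1739    0.1266    1.1145    0.1872    0.1707]
  [  0.0999    0.1577    0.1923    0.1150    1.0690    0.1893]
  [  0.1528    0.2179    0.1806    0.2093    0.0885    1.2014]
Total output x = L · d:
  x_0 = 1.1497·84 + 0.1977·34 + 0.2113·56 + 0.1902·24 + 0.1073·49 + 0.2008·26 = 130.1731
  x_1 = 0.1745·84 + 1.1302·34 + 0.1501·56 + 0.1220·24 + 0.1653·49 + 0.1742·26 = 77.0460
  x_2 = 0.0725·84 + 0.0899·34 + 1.0802·56 + 0.1109·24 + 0.1476·49 + 0.0843·26 = 81.7208
  x_3 = 0.1894·84 + 0.1739·34 + 0.1266·56 + 1.1145·24 + 0.1872·49 + 0.1707·26 = 69.2675
  x_4 = 0.0999·84 + 0.1577·34 + 0.1923·56 + 0.1150·24 + 1.0690·49 + 0.1893·26 = 84.5887
  x_5 = 0.1528·84 + 0.2179·34 + 0.1806·56 + 0.2093·24 + 0.0885·49 + 1.2014·26 = 70.9560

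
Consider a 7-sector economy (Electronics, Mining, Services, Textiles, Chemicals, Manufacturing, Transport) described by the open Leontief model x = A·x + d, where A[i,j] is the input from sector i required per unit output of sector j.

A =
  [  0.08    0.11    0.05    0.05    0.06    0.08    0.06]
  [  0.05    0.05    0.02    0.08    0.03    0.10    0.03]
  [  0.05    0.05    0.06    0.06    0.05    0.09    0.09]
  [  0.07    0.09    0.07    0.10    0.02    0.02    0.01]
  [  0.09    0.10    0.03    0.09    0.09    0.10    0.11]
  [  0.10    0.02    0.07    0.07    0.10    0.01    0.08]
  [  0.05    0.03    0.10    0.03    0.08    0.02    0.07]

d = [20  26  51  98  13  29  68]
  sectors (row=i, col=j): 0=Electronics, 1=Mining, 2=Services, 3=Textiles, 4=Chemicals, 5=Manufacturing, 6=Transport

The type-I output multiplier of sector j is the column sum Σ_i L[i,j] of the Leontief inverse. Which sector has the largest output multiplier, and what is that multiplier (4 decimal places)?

Form M = I − A:
  [  0.92   -0.11   -0.05   -0.05   -0.06   -0.08   -0.06]
  [ -0.05    0.95   -0.02   -0.08   -0.03   -0.10   -0.03]
  [ -0.05   -0.05    0.94   -0.06   -0.05   -0.09   -0.09]
  [ -0.07   -0.09   -0.07    0.90   -0.02   -0.02   -0.01]
  [ -0.09   -0.10   -0.03   -0.09    0.91   -0.10   -0.11]
  [ -0.10   -0.02   -0.07   -0.07   -0.10    0.99   -0.08]
  [ -0.05   -0.03   -0.10   -0.03   -0.08   -0.02    0.93]
Leontief inverse L = M⁻¹:
  [  1.1416    0.1662    0.0983    0.1103    0.1134    0.1340    0.1146]
  [  0.0970    1.0910    0.0572    0.1258    0.0690    0.1341    0.0680]
  [  0.1066    0.0994    1.1085    0.1140    0.1010    0.1348    0.1421]
  [  0.1151    0.1362    0.1058    1.1484    0.0540    0.0623    0.0462]
  [  0.1676    0.1709    0.0929    0.1651    1.1579    0.1631    0.1781]
  [  0.1578    0.0789    0.1177    0.1258    0.1508    1.0620    0.1346]
  [  0.0975    0.0756    0.1403    0.0762    0.1238    0.0649    1.1186]
Total output x = L · d:
  x_0 = 1.1416·20 + 0.1662·26 + 0.0983·51 + 0.1103·98 + 0.1134·13 + 0.1340·29 + 0.1146·68 = 56.1308
  x_1 = 0.0970·20 + 1.0910·26 + 0.0572·51 + 0.1258·98 + 0.0690·13 + 0.1341·29 + 0.0680·68 = 54.9609
  x_2 = 0.1066·20 + 0.0994·26 + 1.1085·51 + 0.1140·98 + 0.1010·13 + 0.1348·29 + 0.1421·68 = 87.3078
  x_3 = 0.1151·20 + 0.1362·26 + 0.1058·51 + 1.1484·98 + 0.0540·13 + 0.0623·29 + 0.0462·68 = 129.4324
  x_4 = 0.1676·20 + 0.1709·26 + 0.0929·51 + 0.1651·98 + 1.1579·13 + 0.1631·29 + 0.1781·68 = 60.6054
  x_5 = 0.1578·20 + 0.0789·26 + 0.1177·51 + 0.1258·98 + 0.1508·13 + 1.0620·29 + 0.1346·68 = 65.4466
  x_6 = 0.0975·20 + 0.0756·26 + 0.1403·51 + 0.0762·98 + 0.1238·13 + 0.0649·29 + 1.1186·68 = 98.0930
Output multipliers (column sums of L):
  Electronics: 1.8831
  Mining: 1.8181
  Services: 1.7205
  Textiles: 1.8656
  Chemicals: 1.7699
  Manufacturing: 1.7552
  Transport: 1.8023

Electronics (1.8831)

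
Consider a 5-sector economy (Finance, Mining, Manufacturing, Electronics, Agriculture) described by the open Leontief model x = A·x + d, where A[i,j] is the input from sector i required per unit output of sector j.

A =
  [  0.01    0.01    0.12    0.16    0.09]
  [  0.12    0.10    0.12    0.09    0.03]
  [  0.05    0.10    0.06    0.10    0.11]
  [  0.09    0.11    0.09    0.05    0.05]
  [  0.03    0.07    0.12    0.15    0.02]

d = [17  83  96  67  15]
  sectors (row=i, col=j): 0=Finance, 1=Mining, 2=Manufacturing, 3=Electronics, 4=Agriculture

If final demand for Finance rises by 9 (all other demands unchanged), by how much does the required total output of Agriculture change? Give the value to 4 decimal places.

0.6877

Form M = I − A:
  [  0.99   -0.01   -0.12   -0.16   -0.09]
  [ -0.12    0.90   -0.12   -0.09   -0.03]
  [ -0.05   -0.10    0.94   -0.10   -0.11]
  [ -0.09   -0.11   -0.09    0.95   -0.05]
  [ -0.03   -0.07   -0.12   -0.15    0.98]
Leontief inverse L = M⁻¹:
  [  1.0519    0.0693    0.1812    0.2234    0.1305]
  [  0.1690    1.1623    0.1969    0.1722    0.0820]
  [  0.0970    0.1599    1.1324    0.1743    0.1498]
  [  0.1324    0.1631    0.1568    1.1214    0.0920]
  [  0.0764    0.1297    0.1823    0.2121    1.0627]
Total output x = L · d:
  x_0 = 1.0519·17 + 0.0693·83 + 0.1812·96 + 0.2234·67 + 0.1305·15 = 57.9486
  x_1 = 0.1690·17 + 1.1623·83 + 0.1969·96 + 0.1722·67 + 0.0820·15 = 131.0163
  x_2 = 0.0970·17 + 0.1599·83 + 1.1324·96 + 0.1743·67 + 0.1498·15 = 137.5573
  x_3 = 0.1324·17 + 0.1631·83 + 0.1568·96 + 1.1214·67 + 0.0920·15 = 107.3611
  x_4 = 0.0764·17 + 0.1297·83 + 0.1823·96 + 0.2121·67 + 1.0627·15 = 59.7149
Δx_4 = L[4,0] · Δd_0 = 0.0764 · 9 = 0.6877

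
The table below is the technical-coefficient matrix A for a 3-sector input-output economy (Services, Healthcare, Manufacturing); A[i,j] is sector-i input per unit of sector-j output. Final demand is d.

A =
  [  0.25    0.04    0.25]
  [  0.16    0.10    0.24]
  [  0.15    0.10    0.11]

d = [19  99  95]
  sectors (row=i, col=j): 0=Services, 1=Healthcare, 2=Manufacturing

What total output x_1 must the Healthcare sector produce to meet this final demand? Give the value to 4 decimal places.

161.1181

Form M = I − A:
  [  0.75   -0.04   -0.25]
  [ -0.16    0.90   -0.24]
  [ -0.15   -0.10    0.89]
Leontief inverse L = M⁻¹:
  [  1.4446    0.1127    0.4362]
  [  0.3317    1.1713    0.4090]
  [  0.2807    0.1506    1.2431]
Total output x = L · d:
  x_0 = 1.4446·19 + 0.1127·99 + 0.4362·95 = 80.0377
  x_1 = 0.3317·19 + 1.1713·99 + 0.4090·95 = 161.1181
  x_2 = 0.2807·19 + 0.1506·99 + 1.2431·95 = 138.3342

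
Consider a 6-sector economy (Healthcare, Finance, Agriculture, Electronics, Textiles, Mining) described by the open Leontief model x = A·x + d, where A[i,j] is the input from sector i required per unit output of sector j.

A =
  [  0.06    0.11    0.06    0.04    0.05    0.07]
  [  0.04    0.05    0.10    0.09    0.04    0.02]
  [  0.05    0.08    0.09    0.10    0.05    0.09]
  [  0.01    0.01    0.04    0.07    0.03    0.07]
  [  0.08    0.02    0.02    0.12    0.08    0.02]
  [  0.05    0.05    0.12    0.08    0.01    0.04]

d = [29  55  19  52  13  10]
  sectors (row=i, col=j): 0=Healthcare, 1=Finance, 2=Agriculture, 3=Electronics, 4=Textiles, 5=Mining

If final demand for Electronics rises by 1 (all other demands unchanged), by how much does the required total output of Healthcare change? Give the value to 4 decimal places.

0.0904

Form M = I − A:
  [  0.94   -0.11   -0.06   -0.04   -0.05   -0.07]
  [ -0.04    0.95   -0.10   -0.09   -0.04   -0.02]
  [ -0.05   -0.08    0.91   -0.10   -0.05   -0.09]
  [ -0.01   -0.01   -0.04    0.93   -0.03   -0.07]
  [ -0.08   -0.02   -0.02   -0.12    0.92   -0.02]
  [ -0.05   -0.05   -0.12   -0.08   -0.01    0.96]
Leontief inverse L = M⁻¹:
  [  1.0883    0.1428    0.1063    0.0904    0.0752    0.1005]
  [  0.0625    1.0768    0.1364    0.1340    0.0626    0.0509]
  [  0.0809    0.1157    1.1426    0.1587    0.0781    0.1286]
  [  0.0247    0.0256    0.0655    1.0991    0.0428    0.0895]
  [  0.1026    0.0434    0.0491    0.1603    1.1028    0.0476]
  [  0.0732    0.0806    0.1614    0.1248    0.0320    1.0736]
Total output x = L · d:
  x_0 = 1.0883·29 + 0.1428·55 + 0.1063·19 + 0.0904·52 + 0.0752·13 + 0.1005·10 = 48.1151
  x_1 = 0.0625·29 + 1.0768·55 + 0.1364·19 + 0.1340·52 + 0.0626·13 + 0.0509·10 = 71.9175
  x_2 = 0.0809·29 + 0.1157·55 + 1.1426·19 + 0.1587·52 + 0.0781·13 + 0.1286·10 = 40.9688
  x_3 = 0.0247·29 + 0.0256·55 + 0.0655·19 + 1.0991·52 + 0.0428·13 + 0.0895·10 = 61.9684
  x_4 = 0.1026·29 + 0.0434·55 + 0.0491·19 + 0.1603·52 + 1.1028·13 + 0.0476·10 = 29.4439
  x_5 = 0.0732·29 + 0.0806·55 + 0.1614·19 + 0.1248·52 + 0.0320·13 + 1.0736·10 = 27.2602
Δx_0 = L[0,3] · Δd_3 = 0.0904 · 1 = 0.0904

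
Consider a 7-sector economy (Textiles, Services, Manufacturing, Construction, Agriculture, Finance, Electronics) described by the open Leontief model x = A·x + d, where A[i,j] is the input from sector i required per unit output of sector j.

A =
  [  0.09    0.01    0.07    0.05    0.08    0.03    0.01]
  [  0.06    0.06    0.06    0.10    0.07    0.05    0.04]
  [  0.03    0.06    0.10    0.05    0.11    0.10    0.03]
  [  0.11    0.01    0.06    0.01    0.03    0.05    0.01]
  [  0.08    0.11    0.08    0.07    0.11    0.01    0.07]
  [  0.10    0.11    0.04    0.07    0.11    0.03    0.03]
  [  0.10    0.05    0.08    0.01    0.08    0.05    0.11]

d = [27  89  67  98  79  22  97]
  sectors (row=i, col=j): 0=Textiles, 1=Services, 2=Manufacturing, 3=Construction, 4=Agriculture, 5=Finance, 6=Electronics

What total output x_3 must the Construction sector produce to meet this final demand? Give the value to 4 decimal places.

Form M = I − A:
  [  0.91   -0.01   -0.07   -0.05   -0.08   -0.03   -0.01]
  [ -0.06    0.94   -0.06   -0.10   -0.07   -0.05   -0.04]
  [ -0.03   -0.06    0.90   -0.05   -0.11   -0.10   -0.03]
  [ -0.11   -0.01   -0.06    0.99   -0.03   -0.05   -0.01]
  [ -0.08   -0.11   -0.08   -0.07    0.89   -0.01   -0.07]
  [ -0.10   -0.11   -0.04   -0.07   -0.11    0.97   -0.03]
  [ -0.10   -0.05   -0.08   -0.01   -0.08   -0.05    0.89]
Leontief inverse L = M⁻¹:
  [  1.1367    0.0440    0.1138    0.0813    0.1323    0.0564    0.0318]
  [  0.1220    1.1031    0.1141    0.1395    0.1332    0.0846    0.0697]
  [  0.0972    0.1181    1.1620    0.0994    0.1882    0.1394    0.0662]
  [  0.1483    0.0372    0.0953    1.0368    0.0742    0.0719    0.0265]
  [  0.1528    0.1636    0.1487    0.1207    1.1891    0.0527    0.1107]
  [  0.1683    0.1589    0.1008    0.1185    0.1816    1.0660    0.0640]
  [  0.1682    0.1016    0.1438    0.0550    0.1572    0.0890    1.1509]
Total output x = L · d:
  x_0 = 1.1367·27 + 0.0440·89 + 0.1138·67 + 0.0813·98 + 0.1323·79 + 0.0564·22 + 0.0318·97 = 64.9705
  x_1 = 0.1220·27 + 1.1031·89 + 0.1141·67 + 0.1395·98 + 0.1332·79 + 0.0846·22 + 0.0697·97 = 141.9291
  x_2 = 0.0972·27 + 0.1181·89 + 1.1620·67 + 0.0994·98 + 0.1882·79 + 0.1394·22 + 0.0662·97 = 125.0763
  x_3 = 0.1483·27 + 0.0372·89 + 0.0953·67 + 1.0368·98 + 0.0742·79 + 0.0719·22 + 0.0265·97 = 125.3119
  x_4 = 0.1528·27 + 0.1636·89 + 0.1487·67 + 0.1207·98 + 1.1891·79 + 0.0527·22 + 0.1107·97 = 146.3164
  x_5 = 0.1683·27 + 0.1589·89 + 0.1008·67 + 0.1185·98 + 0.1816·79 + 1.0660·22 + 0.0640·97 = 81.0490
  x_6 = 0.1682·27 + 0.1016·89 + 0.1438·67 + 0.0550·98 + 0.1572·79 + 0.0890·22 + 1.1509·97 = 154.6185

125.3119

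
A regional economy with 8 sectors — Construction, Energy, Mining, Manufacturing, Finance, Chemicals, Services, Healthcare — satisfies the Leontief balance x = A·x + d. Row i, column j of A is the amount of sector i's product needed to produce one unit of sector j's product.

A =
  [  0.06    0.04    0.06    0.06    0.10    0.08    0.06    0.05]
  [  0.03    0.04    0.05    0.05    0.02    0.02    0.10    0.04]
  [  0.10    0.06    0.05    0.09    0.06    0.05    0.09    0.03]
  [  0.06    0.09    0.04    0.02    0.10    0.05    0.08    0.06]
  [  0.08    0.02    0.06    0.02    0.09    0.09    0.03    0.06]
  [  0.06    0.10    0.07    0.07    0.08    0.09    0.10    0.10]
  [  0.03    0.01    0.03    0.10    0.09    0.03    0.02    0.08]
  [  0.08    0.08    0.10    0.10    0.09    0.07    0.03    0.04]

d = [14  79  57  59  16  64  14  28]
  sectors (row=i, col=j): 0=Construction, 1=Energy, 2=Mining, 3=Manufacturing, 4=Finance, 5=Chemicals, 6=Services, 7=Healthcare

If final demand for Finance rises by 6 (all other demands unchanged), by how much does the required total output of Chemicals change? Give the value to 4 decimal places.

1.1077

Form M = I − A:
  [  0.94   -0.04   -0.06   -0.06   -0.10   -0.08   -0.06   -0.05]
  [ -0.03    0.96   -0.05   -0.05   -0.02   -0.02   -0.10   -0.04]
  [ -0.10   -0.06    0.95   -0.09   -0.06   -0.05   -0.09   -0.03]
  [ -0.06   -0.09   -0.04    0.98   -0.10   -0.05   -0.08   -0.06]
  [ -0.08   -0.02   -0.06   -0.02    0.91   -0.09   -0.03   -0.06]
  [ -0.06   -0.10   -0.07   -0.07   -0.08    0.91   -0.10   -0.10]
  [ -0.03   -0.01   -0.03   -0.10   -0.09   -0.03    0.98   -0.08]
  [ -0.08   -0.08   -0.10   -0.10   -0.09   -0.07   -0.03    0.96]
Leontief inverse L = M⁻¹:
  [  1.1256    0.0953    0.1191    0.1227    0.1830    0.1450    0.1234    0.1108]
  [  0.0709    1.0747    0.0868    0.0952    0.0744    0.0580    0.1404    0.0795]
  [  0.1634    0.1144    1.1073    0.1536    0.1446    0.1126    0.1546    0.0911]
  [  0.1200    0.1386    0.0962    1.0811    0.1762    0.1092    0.1387    0.1166]
  [  0.1410    0.0710    0.1155    0.0781    1.1655    0.1516    0.0875    0.1147]
  [  0.1423    0.1720    0.1469    0.1551    0.1846    1.1697    0.1829    0.1775]
  [  0.0824    0.0551    0.0769    0.1455    0.1564    0.0809    1.0669    0.1252]
  [  0.1554    0.1448    0.1665    0.1700    0.1825    0.1421    0.1074    1.1068]
Total output x = L · d:
  x_0 = 1.1256·14 + 0.0953·79 + 0.1191·57 + 0.1227·59 + 0.1830·16 + 0.1450·64 + 0.1234·14 + 0.1108·28 = 54.3521
  x_1 = 0.0709·14 + 1.0747·79 + 0.0868·57 + 0.0952·59 + 0.0744·16 + 0.0580·64 + 0.1404·14 + 0.0795·28 = 105.5512
  x_2 = 0.1634·14 + 0.1144·79 + 1.1073·57 + 0.1536·59 + 0.1446·16 + 0.1126·64 + 0.1546·14 + 0.0911·28 = 97.7369
  x_3 = 0.1200·14 + 0.1386·79 + 0.0962·57 + 1.0811·59 + 0.1762·16 + 0.1092·64 + 0.1387·14 + 0.1166·28 = 96.9133
  x_4 = 0.1410·14 + 0.0710·79 + 0.1155·57 + 0.0781·59 + 1.1655·16 + 0.1516·64 + 0.0875·14 + 0.1147·28 = 51.5587
  x_5 = 0.1423·14 + 0.1720·79 + 0.1469·57 + 0.1551·59 + 0.1846·16 + 1.1697·64 + 0.1829·14 + 0.1775·28 = 118.4509
  x_6 = 0.0824·14 + 0.0551·79 + 0.0769·57 + 0.1455·59 + 0.1564·16 + 0.0809·64 + 1.0669·14 + 0.1252·28 = 44.6061
  x_7 = 0.1554·14 + 0.1448·79 + 0.1665·57 + 0.1700·59 + 0.1825·16 + 0.1421·64 + 0.1074·14 + 1.1068·28 = 77.6326
Δx_5 = L[5,4] · Δd_4 = 0.1846 · 6 = 1.1077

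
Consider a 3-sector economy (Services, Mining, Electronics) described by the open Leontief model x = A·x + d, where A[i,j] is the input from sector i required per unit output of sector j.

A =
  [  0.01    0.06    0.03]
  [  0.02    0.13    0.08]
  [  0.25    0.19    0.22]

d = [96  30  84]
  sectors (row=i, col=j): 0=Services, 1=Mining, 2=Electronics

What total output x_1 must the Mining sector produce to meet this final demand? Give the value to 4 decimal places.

Form M = I − A:
  [  0.99   -0.06   -0.03]
  [ -0.02    0.87   -0.08]
  [ -0.25   -0.19    0.78]
Leontief inverse L = M⁻¹:
  [  1.0238    0.0810    0.0477]
  [  0.0549    1.1801    0.1231]
  [  0.3415    0.3134    1.3273]
Total output x = L · d:
  x_0 = 1.0238·96 + 0.0810·30 + 0.0477·84 = 104.7190
  x_1 = 0.0549·96 + 1.1801·30 + 0.1231·84 = 51.0220
  x_2 = 0.3415·96 + 0.3134·30 + 1.3273·84 = 153.6845

51.0220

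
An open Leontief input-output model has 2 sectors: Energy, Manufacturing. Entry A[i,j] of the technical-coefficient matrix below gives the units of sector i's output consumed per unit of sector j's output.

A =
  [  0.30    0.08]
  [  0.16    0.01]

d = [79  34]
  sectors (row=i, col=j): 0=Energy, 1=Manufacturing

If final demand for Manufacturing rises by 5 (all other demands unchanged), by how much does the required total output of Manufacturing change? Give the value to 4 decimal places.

5.1455

Form M = I − A:
  [  0.70   -0.08]
  [ -0.16    0.99]
Leontief inverse L = M⁻¹:
  [  1.4555    0.1176]
  [  0.2352    1.0291]
Total output x = L · d:
  x_0 = 1.4555·79 + 0.1176·34 = 118.9797
  x_1 = 0.2352·79 + 1.0291·34 = 53.5725
Δx_1 = L[1,1] · Δd_1 = 1.0291 · 5 = 5.1455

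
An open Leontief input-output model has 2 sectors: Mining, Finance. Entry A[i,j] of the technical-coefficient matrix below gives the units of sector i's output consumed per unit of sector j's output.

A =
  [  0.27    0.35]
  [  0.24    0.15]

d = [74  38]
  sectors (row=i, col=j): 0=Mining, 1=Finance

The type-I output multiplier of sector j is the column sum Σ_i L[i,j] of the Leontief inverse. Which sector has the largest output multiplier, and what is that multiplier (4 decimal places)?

Form M = I − A:
  [  0.73   -0.35]
  [ -0.24    0.85]
Leontief inverse L = M⁻¹:
  [  1.5843    0.6524]
  [  0.4473    1.3607]
Total output x = L · d:
  x_0 = 1.5843·74 + 0.6524·38 = 142.0317
  x_1 = 0.4473·74 + 1.3607·38 = 84.8089
Output multipliers (column sums of L):
  Mining: 2.0317
  Finance: 2.0130

Mining (2.0317)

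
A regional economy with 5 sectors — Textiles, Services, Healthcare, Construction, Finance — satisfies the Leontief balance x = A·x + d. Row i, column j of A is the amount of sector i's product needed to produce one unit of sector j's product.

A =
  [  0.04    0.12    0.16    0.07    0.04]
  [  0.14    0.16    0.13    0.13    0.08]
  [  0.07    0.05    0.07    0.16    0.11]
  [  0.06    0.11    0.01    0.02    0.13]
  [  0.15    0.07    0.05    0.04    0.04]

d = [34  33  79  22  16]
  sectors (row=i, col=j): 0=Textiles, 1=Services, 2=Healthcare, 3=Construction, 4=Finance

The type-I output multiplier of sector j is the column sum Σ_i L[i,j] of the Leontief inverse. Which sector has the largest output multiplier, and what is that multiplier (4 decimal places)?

Services (1.9326)

Form M = I − A:
  [  0.96   -0.12   -0.16   -0.07   -0.04]
  [ -0.14    0.84   -0.13   -0.13   -0.08]
  [ -0.07   -0.05    0.93   -0.16   -0.11]
  [ -0.06   -0.11   -0.01    0.98   -0.13]
  [ -0.15   -0.07   -0.05   -0.04    0.96]
Leontief inverse L = M⁻¹:
  [  1.1139    0.2011    0.2272    0.1478    0.1092]
  [  0.2465    1.2848    0.2340    0.2334    0.1758]
  [  0.1427    0.1310    1.1300    0.2192    0.1760]
  [  0.1245    0.1763    0.0669    1.0706    0.1725]
  [  0.2046    0.1393    0.1142    0.0961    1.0879]
Total output x = L · d:
  x_0 = 1.1139·34 + 0.2011·33 + 0.2272·79 + 0.1478·22 + 0.1092·16 = 67.4557
  x_1 = 0.2465·34 + 1.2848·33 + 0.2340·79 + 0.2334·22 + 0.1758·16 = 77.2099
  x_2 = 0.1427·34 + 0.1310·33 + 1.1300·79 + 0.2192·22 + 0.1760·16 = 106.0823
  x_3 = 0.1245·34 + 0.1763·33 + 0.0669·79 + 1.0706·22 + 0.1725·16 = 41.6468
  x_4 = 0.2046·34 + 0.1393·33 + 0.1142·79 + 0.0961·22 + 1.0879·16 = 40.0969
Output multipliers (column sums of L):
  Textiles: 1.8321
  Services: 1.9326
  Healthcare: 1.7722
  Construction: 1.7672
  Finance: 1.7214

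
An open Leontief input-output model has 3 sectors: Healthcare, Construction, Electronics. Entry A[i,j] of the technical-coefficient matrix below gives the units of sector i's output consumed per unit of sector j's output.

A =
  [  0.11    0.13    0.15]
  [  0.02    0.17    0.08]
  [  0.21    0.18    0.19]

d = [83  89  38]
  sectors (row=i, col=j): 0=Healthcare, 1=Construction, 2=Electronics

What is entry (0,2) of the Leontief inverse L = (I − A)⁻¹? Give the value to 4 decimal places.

L[0,2] = 0.2433

Form M = I − A:
  [  0.89   -0.13   -0.15]
  [ -0.02    0.83   -0.08]
  [ -0.21   -0.18    0.81]
Leontief inverse L = M⁻¹:
  [  1.1864    0.2386    0.2433]
  [  0.0595    1.2432    0.1338]
  [  0.3208    0.3381    1.3274]
Total output x = L · d:
  x_0 = 1.1864·83 + 0.2386·89 + 0.2433·38 = 128.9439
  x_1 = 0.0595·83 + 1.2432·89 + 0.1338·38 = 120.6645
  x_2 = 0.3208·83 + 0.3381·89 + 1.3274·38 = 107.1578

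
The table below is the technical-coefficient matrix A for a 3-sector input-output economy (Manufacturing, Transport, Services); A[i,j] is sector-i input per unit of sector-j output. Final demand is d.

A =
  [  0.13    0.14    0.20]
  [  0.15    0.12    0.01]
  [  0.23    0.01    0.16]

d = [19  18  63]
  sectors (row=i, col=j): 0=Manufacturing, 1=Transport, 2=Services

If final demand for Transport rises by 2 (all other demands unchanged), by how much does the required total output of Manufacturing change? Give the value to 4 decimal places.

Form M = I − A:
  [  0.87   -0.14   -0.20]
  [ -0.15    0.88   -0.01]
  [ -0.23   -0.01    0.84]
Leontief inverse L = M⁻¹:
  [  1.2650    0.2047    0.3036]
  [  0.2196    1.1721    0.0662]
  [  0.3490    0.0700    1.2744]
Total output x = L · d:
  x_0 = 1.2650·19 + 0.2047·18 + 0.3036·63 = 46.8476
  x_1 = 0.2196·19 + 1.1721·18 + 0.0662·63 = 29.4420
  x_2 = 0.3490·19 + 0.0700·18 + 1.2744·63 = 88.1778
Δx_0 = L[0,1] · Δd_1 = 0.2047 · 2 = 0.4094

0.4094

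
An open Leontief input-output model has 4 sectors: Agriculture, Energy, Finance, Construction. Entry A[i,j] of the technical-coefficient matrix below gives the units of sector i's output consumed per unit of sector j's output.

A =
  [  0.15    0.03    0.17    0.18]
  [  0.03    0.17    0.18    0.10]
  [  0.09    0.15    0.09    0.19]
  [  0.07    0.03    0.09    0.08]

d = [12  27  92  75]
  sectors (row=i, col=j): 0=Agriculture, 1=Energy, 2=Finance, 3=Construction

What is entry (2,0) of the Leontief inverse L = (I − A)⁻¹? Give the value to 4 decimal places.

L[2,0] = 0.1612

Form M = I − A:
  [  0.85   -0.03   -0.17   -0.18]
  [ -0.03    0.83   -0.18   -0.10]
  [ -0.09   -0.15    0.91   -0.19]
  [ -0.07   -0.03   -0.09    0.92]
Leontief inverse L = M⁻¹:
  [  1.2359    0.1071    0.2829    0.3119]
  [  0.0932    1.2683    0.2896    0.2159]
  [  0.1612    0.2348    1.2057    0.3061]
  [  0.1128    0.0725    0.1489    1.1477]
Total output x = L · d:
  x_0 = 1.2359·12 + 0.1071·27 + 0.2829·92 + 0.3119·75 = 67.1387
  x_1 = 0.0932·12 + 1.2683·27 + 0.2896·92 + 0.2159·75 = 78.2054
  x_2 = 0.1612·12 + 0.2348·27 + 1.2057·92 + 0.3061·75 = 142.1536
  x_3 = 0.1128·12 + 0.0725·27 + 0.1489·92 + 1.1477·75 = 103.0866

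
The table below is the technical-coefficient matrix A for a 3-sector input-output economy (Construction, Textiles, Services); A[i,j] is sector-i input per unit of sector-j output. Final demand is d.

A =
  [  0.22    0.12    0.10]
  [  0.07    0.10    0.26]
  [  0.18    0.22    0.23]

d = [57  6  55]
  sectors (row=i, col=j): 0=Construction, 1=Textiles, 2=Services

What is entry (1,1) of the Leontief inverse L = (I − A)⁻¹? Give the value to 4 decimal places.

L[1,1] = 1.2499

Form M = I − A:
  [  0.78   -0.12   -0.10]
  [ -0.07    0.90   -0.26]
  [ -0.18   -0.22    0.77]
Leontief inverse L = M⁻¹:
  [  1.3641    0.2454    0.2600]
  [  0.2160    1.2499    0.4501]
  [  0.3806    0.4145    1.4881]
Total output x = L · d:
  x_0 = 1.3641·57 + 0.2454·6 + 0.2600·55 = 93.5271
  x_1 = 0.2160·57 + 1.2499·6 + 0.4501·55 = 44.5709
  x_2 = 0.3806·57 + 0.4145·6 + 1.4881·55 = 106.0266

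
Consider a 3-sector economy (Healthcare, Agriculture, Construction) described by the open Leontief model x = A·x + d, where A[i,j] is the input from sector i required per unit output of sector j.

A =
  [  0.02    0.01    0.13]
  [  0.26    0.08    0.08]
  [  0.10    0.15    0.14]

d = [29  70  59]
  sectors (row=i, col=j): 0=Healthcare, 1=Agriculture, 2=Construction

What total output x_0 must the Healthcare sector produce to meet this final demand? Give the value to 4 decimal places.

Form M = I − A:
  [  0.98   -0.01   -0.13]
  [ -0.26    0.92   -0.08]
  [ -0.10   -0.15    0.86]
Leontief inverse L = M⁻¹:
  [  1.0469    0.0378    0.1618]
  [  0.3112    1.1149    0.1508]
  [  0.1760    0.1989    1.2079]
Total output x = L · d:
  x_0 = 1.0469·29 + 0.0378·70 + 0.1618·59 = 42.5483
  x_1 = 0.3112·29 + 1.1149·70 + 0.1508·59 = 95.9628
  x_2 = 0.1760·29 + 0.1989·70 + 1.2079·59 = 90.2898

42.5483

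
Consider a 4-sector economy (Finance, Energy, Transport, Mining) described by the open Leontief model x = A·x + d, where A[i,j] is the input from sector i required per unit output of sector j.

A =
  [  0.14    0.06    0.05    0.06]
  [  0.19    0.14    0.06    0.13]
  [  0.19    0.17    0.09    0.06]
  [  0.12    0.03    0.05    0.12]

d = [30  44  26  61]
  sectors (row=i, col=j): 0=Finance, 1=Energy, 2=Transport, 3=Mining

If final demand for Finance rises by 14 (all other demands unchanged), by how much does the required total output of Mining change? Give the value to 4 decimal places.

Form M = I − A:
  [  0.86   -0.06   -0.05   -0.06]
  [ -0.19    0.86   -0.06   -0.13]
  [ -0.19   -0.17    0.91   -0.06]
  [ -0.12   -0.03   -0.05    0.88]
Leontief inverse L = M⁻¹:
  [  1.2179    0.1043    0.0795    0.1039]
  [  0.3215    1.2141    0.1092    0.2087]
  [  0.3272    0.2532    1.1411    0.1375]
  [  0.1956    0.0700    0.0794    1.1655]
Total output x = L · d:
  x_0 = 1.2179·30 + 0.1043·44 + 0.0795·26 + 0.1039·61 = 49.5293
  x_1 = 0.3215·30 + 1.2141·44 + 0.1092·26 + 0.2087·61 = 78.6341
  x_2 = 0.3272·30 + 0.2532·44 + 1.1411·26 + 0.1375·61 = 59.0162
  x_3 = 0.1956·30 + 0.0700·44 + 0.0794·26 + 1.1655·61 = 82.1061
Δx_3 = L[3,0] · Δd_0 = 0.1956 · 14 = 2.7388

2.7388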